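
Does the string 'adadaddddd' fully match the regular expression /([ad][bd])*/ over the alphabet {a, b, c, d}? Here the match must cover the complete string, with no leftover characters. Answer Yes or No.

Yes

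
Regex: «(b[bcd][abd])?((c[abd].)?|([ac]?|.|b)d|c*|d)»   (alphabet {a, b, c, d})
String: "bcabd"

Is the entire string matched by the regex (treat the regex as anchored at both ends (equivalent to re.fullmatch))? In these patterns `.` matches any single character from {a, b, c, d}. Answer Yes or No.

Yes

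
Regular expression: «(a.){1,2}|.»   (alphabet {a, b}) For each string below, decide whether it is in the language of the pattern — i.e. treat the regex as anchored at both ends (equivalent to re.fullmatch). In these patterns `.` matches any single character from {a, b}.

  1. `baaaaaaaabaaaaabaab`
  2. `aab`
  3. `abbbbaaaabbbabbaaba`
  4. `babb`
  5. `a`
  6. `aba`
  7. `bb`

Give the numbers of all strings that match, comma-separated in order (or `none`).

1 → no match
2 → no match
3 → no match
4 → no match
5 → match
6 → no match
7 → no match

5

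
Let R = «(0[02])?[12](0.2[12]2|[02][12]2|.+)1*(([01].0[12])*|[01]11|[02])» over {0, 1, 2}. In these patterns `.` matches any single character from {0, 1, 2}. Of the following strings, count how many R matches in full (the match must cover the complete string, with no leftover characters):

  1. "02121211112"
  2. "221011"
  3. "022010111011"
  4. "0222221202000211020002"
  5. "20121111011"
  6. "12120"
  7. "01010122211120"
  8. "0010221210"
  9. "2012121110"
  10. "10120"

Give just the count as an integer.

1. "02121211112" → match
2. "221011" → match
3. "022010111011" → match
4 → match
5. "20121111011" → match
6. "12120" → match
7 → no match
8. "0010221210" → match
9. "2012121110" → match
10. "10120" → match
Total matched: 9

9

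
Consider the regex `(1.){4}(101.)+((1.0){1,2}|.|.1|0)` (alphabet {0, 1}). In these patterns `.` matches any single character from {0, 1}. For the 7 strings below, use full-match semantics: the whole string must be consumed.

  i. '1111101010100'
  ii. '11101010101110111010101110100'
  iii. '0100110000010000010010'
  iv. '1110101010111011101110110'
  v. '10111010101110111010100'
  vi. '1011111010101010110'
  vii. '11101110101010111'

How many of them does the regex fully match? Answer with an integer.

6

i → match
ii → match
iii → no match — must start with '1'
iv → match
v → match
vi → match
vii → match
Total matched: 6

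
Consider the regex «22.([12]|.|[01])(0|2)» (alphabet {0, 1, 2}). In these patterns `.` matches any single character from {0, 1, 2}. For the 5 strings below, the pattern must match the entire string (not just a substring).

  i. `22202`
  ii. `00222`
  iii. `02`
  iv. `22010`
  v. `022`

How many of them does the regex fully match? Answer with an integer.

2

i → match
ii → no match — must start with `22`
iii → no match — must start with `22`
iv → match
v → no match — must start with `22`
Total matched: 2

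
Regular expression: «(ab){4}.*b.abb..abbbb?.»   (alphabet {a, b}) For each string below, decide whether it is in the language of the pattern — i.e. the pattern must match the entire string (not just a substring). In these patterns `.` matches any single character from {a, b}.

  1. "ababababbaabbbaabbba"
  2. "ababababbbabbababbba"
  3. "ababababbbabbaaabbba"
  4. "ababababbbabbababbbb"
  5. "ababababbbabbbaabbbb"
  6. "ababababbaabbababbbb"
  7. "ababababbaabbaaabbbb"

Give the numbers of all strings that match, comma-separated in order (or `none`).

1 → match
2 → match
3 → match
4 → match
5 → match
6 → match
7 → match

1, 2, 3, 4, 5, 6, 7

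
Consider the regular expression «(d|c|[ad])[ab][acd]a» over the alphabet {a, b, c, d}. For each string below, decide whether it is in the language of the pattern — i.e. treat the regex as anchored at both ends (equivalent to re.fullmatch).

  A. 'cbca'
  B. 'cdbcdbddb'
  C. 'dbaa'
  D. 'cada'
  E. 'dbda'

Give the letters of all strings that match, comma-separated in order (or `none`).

A. 'cbca' → match
B. 'cdbcdbddb' → no match — must end with 'a'
C. 'dbaa' → match
D. 'cada' → match
E. 'dbda' → match

A, C, D, E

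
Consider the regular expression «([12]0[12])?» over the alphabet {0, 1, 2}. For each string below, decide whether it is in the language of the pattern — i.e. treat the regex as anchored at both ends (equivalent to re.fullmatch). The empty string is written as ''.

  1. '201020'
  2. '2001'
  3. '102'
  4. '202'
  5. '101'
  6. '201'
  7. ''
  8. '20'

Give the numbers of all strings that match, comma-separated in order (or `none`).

1 → no match
2 → no match
3 → match
4 → match
5 → match
6 → match
7 → match
8 → no match

3, 4, 5, 6, 7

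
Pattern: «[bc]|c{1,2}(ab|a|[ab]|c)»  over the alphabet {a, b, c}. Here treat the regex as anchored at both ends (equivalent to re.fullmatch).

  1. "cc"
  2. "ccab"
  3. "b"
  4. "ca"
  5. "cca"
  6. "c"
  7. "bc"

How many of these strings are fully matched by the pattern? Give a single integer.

1. "cc" → match
2. "ccab" → match
3. "b" → match
4. "ca" → match
5. "cca" → match
6. "c" → match
7. "bc" → no match
Total matched: 6

6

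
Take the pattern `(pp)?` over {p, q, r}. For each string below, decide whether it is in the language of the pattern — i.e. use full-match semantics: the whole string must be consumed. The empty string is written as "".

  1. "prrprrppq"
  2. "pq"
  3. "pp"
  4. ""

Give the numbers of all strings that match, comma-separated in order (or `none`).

1. "prrprrppq" → no match
2. "pq" → no match
3. "pp" → match
4. "" → match

3, 4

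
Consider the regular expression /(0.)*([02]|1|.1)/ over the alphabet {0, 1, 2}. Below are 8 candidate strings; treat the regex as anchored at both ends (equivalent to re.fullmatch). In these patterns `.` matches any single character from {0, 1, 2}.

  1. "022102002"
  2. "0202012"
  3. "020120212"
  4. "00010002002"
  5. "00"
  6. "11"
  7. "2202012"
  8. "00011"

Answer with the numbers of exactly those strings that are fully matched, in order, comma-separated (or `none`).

1 → no match
2 → match
3 → no match
4 → match
5 → no match
6 → match
7 → no match
8 → match

2, 4, 6, 8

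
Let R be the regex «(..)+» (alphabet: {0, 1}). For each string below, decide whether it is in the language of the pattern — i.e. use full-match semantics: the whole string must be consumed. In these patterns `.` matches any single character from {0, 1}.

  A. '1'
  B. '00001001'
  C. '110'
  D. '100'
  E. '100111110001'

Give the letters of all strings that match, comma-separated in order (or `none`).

A → no match
B → match
C → no match
D → no match
E → match

B, E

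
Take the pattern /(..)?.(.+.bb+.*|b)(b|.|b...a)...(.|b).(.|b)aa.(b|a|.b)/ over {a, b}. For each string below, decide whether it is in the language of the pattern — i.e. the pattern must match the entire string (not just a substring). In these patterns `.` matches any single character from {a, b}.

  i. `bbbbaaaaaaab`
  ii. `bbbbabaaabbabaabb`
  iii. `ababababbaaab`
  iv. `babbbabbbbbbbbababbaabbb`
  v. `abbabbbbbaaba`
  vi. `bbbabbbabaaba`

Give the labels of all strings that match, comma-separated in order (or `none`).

i → no match
ii → match
iii → match
iv → match
v → match
vi → match

ii, iii, iv, v, vi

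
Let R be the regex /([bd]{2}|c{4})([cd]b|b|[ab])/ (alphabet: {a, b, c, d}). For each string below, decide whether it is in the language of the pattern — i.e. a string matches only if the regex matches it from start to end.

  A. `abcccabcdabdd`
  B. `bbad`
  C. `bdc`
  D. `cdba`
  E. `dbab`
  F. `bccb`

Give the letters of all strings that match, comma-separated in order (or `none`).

A → no match
B → no match
C → no match
D → no match
E → no match
F → no match

none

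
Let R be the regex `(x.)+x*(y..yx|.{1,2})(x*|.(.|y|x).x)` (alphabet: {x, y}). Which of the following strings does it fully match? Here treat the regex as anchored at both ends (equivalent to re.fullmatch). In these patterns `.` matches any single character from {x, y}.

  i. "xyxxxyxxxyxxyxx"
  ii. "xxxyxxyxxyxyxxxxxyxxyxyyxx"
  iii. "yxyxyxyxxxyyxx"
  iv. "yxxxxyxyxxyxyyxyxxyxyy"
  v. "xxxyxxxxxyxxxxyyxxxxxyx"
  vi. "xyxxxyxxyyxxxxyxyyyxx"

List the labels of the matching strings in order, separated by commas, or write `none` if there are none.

i → match
ii → no match
iii → no match — must start with "x"
iv → no match — must start with "x"
v → no match
vi → no match

i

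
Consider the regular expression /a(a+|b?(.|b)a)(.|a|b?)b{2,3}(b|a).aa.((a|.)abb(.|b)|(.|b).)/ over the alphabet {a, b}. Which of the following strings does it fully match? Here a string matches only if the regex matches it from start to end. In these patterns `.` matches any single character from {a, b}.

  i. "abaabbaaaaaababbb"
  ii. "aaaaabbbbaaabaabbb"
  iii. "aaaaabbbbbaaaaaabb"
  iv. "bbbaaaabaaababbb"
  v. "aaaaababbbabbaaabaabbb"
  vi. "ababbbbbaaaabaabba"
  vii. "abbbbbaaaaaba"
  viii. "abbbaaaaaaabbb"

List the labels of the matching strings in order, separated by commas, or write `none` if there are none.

ii

i → no match
ii → match
iii → no match
iv → no match — must start with "a"
v → no match
vi → no match
vii → no match
viii → no match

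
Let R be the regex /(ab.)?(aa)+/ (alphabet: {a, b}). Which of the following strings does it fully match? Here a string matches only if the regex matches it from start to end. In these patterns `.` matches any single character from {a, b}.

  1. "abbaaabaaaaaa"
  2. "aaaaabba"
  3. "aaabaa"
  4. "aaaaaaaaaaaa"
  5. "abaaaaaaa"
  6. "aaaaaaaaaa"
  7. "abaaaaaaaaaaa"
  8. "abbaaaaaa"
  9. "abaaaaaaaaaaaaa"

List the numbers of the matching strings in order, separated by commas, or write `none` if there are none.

1 → no match
2. "aaaaabba" → no match — must end with "aa"
3. "aaabaa" → no match
4. "aaaaaaaaaaaa" → match
5. "abaaaaaaa" → match
6. "aaaaaaaaaa" → match
7 → match
8. "abbaaaaaa" → match
9 → match

4, 5, 6, 7, 8, 9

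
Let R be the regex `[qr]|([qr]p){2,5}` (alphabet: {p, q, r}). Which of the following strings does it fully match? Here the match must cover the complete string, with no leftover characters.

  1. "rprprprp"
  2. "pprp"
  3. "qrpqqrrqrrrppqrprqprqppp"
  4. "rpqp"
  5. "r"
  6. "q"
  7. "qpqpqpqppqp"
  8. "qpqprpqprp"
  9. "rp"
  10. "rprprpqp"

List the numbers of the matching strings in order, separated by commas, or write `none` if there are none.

1, 4, 5, 6, 8, 10

1. "rprprprp" → match
2. "pprp" → no match
3 → no match
4. "rpqp" → match
5. "r" → match
6. "q" → match
7. "qpqpqpqppqp" → no match
8. "qpqprpqprp" → match
9. "rp" → no match
10. "rprprpqp" → match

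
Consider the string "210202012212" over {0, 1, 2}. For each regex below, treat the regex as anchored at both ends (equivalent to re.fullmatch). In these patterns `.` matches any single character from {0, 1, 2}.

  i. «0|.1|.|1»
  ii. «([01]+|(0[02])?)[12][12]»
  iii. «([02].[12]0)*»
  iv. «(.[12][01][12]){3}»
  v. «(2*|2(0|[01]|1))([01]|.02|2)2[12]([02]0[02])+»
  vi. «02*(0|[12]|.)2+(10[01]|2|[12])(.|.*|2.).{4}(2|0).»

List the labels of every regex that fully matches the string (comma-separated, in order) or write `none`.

i → no match
ii → no match
iii → no match
iv → match
v → no match
vi → no match — must start with "0"

iv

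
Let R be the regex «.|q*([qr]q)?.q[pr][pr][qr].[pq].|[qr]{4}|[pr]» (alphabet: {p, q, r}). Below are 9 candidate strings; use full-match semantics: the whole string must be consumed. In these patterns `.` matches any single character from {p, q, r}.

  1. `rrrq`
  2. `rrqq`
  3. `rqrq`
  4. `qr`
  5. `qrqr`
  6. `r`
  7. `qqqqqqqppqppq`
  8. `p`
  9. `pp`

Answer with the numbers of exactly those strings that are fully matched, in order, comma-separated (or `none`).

1, 2, 3, 5, 6, 7, 8

1 → match
2 → match
3 → match
4 → no match
5 → match
6 → match
7 → match
8 → match
9 → no match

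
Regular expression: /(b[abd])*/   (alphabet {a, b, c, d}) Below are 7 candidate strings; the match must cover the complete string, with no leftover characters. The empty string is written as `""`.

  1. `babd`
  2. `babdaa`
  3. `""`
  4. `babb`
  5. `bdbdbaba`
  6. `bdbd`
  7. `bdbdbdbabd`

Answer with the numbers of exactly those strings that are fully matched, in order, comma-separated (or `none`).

1 → match
2 → no match
3 → match
4 → match
5 → match
6 → match
7 → match

1, 3, 4, 5, 6, 7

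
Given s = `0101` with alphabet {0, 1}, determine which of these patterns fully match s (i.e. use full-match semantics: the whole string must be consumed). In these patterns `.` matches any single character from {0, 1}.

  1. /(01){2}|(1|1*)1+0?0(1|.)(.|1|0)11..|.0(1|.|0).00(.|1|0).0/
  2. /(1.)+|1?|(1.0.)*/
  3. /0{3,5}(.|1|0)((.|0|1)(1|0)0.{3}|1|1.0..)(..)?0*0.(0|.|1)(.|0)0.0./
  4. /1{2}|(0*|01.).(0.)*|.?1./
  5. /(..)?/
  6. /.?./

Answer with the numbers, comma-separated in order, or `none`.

1 → match
2 → no match
3 → no match
4 → match
5 → no match
6 → no match

1, 4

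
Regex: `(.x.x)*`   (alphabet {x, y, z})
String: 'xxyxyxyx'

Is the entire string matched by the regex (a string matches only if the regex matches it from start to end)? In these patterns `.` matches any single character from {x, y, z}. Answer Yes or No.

Yes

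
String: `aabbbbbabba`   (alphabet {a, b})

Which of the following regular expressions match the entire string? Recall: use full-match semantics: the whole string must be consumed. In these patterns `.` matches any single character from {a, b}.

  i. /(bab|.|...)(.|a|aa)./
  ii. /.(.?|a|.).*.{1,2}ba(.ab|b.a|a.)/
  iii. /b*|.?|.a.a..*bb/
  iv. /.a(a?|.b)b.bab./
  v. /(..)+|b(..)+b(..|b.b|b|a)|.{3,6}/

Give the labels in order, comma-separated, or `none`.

i → no match
ii → match
iii → no match
iv → no match
v → no match

ii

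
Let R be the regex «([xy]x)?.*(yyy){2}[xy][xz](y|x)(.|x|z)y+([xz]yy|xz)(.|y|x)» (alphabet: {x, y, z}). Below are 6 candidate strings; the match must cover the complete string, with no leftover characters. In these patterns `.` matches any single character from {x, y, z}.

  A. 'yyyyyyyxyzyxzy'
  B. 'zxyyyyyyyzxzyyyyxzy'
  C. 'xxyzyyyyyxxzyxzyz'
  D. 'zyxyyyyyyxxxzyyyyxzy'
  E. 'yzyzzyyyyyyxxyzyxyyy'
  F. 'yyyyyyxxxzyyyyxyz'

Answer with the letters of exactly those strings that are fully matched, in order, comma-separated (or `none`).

A → match
B → match
C → no match
D → match
E → match
F → no match

A, B, D, E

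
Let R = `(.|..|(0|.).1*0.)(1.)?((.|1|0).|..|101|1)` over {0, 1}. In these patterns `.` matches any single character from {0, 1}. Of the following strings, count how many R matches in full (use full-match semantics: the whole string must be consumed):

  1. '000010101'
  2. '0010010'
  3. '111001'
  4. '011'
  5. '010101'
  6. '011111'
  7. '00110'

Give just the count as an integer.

1. '000010101' → match
2. '0010010' → match
3. '111001' → match
4. '011' → match
5. '010101' → match
6. '011111' → match
7. '00110' → no match
Total matched: 6

6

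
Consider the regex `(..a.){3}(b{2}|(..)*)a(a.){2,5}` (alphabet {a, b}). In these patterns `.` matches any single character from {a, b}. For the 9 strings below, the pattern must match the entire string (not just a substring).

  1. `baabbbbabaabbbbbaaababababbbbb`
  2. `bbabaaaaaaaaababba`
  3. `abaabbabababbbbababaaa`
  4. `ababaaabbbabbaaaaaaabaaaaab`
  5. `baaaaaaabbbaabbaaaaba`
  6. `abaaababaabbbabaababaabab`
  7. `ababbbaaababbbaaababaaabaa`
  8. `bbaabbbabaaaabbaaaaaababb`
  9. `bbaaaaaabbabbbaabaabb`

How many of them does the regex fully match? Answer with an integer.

1

1 → no match
2 → no match
3 → no match
4 → match
5 → no match
6 → no match
7 → no match
8 → no match
9 → no match
Total matched: 1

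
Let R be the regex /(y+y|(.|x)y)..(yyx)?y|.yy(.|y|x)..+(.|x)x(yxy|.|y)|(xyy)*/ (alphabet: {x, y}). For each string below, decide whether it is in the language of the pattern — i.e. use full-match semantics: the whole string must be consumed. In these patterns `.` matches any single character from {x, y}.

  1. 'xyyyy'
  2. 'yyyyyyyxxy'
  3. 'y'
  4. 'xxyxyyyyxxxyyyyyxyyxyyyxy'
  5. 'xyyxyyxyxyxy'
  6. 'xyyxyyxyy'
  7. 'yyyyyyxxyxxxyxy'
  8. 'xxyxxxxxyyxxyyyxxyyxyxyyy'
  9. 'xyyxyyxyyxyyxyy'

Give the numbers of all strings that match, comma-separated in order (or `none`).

1 → match
2 → match
3 → no match
4 → no match
5 → match
6 → match
7 → match
8 → no match
9 → match

1, 2, 5, 6, 7, 9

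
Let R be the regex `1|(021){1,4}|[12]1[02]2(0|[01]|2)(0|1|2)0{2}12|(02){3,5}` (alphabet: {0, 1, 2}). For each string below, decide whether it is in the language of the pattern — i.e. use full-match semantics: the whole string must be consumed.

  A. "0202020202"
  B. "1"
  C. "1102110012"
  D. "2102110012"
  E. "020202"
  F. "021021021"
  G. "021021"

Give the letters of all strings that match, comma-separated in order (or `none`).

A, B, C, D, E, F, G

A → match
B → match
C → match
D → match
E → match
F → match
G → match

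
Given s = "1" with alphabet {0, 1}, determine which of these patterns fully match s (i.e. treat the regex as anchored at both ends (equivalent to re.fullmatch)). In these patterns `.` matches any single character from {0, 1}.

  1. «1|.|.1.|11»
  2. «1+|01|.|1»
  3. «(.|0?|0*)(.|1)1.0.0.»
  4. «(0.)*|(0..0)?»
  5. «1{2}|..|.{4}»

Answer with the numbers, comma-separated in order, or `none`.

1 → match
2 → match
3 → no match
4 → no match
5 → no match

1, 2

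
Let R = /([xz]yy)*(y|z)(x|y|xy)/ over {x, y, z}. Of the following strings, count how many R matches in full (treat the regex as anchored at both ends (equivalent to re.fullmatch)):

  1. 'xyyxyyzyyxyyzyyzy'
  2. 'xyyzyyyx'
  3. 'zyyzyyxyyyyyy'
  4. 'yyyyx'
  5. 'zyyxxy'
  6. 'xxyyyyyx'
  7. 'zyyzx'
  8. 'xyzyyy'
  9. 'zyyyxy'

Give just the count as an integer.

4

1 → match
2. 'xyyzyyyx' → match
3 → no match
4. 'yyyyx' → no match
5. 'zyyxxy' → no match
6. 'xxyyyyyx' → no match
7. 'zyyzx' → match
8. 'xyzyyy' → no match
9. 'zyyyxy' → match
Total matched: 4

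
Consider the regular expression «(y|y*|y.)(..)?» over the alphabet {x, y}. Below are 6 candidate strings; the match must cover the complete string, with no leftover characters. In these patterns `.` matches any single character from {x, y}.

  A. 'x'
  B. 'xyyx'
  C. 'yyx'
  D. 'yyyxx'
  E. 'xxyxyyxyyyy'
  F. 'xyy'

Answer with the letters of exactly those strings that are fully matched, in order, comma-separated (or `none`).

C, D

A. 'x' → no match
B. 'xyyx' → no match
C. 'yyx' → match
D. 'yyyxx' → match
E. 'xxyxyyxyyyy' → no match
F. 'xyy' → no match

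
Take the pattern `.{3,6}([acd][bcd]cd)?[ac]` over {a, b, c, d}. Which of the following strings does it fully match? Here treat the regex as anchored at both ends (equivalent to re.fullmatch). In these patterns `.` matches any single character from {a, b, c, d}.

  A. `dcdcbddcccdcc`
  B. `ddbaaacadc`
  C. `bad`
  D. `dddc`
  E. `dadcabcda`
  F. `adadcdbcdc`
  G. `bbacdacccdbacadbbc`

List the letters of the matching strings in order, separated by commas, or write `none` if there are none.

D, E, F

A → no match
B → no match
C → no match
D → match
E → match
F → match
G → no match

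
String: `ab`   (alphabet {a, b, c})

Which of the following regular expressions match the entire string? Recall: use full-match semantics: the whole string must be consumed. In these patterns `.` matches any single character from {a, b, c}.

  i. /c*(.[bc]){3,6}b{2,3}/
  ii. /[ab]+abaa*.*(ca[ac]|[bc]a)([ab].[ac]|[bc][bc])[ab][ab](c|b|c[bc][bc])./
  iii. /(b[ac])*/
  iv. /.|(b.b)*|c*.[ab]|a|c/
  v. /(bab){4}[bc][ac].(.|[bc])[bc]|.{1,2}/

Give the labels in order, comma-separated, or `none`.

i → no match
ii → no match
iii → no match
iv → match
v → match

iv, v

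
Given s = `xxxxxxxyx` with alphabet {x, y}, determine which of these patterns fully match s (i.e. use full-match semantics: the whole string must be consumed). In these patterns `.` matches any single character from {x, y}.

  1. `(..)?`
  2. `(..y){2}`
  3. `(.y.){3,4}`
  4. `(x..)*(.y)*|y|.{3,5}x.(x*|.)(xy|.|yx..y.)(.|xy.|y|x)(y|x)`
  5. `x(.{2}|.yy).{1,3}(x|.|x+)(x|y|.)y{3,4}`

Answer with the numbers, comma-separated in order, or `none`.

1 → no match
2 → no match — must end with `y`
3 → no match
4 → match
5 → no match — must end with `y`

4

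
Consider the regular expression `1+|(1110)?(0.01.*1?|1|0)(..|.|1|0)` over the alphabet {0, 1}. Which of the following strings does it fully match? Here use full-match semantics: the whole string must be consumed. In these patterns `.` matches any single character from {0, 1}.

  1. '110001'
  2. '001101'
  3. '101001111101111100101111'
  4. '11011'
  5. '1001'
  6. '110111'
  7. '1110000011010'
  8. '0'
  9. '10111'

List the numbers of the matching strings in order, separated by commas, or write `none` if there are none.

1 → no match
2 → no match
3 → no match
4 → no match
5 → no match
6 → no match
7 → no match
8 → no match
9 → no match

none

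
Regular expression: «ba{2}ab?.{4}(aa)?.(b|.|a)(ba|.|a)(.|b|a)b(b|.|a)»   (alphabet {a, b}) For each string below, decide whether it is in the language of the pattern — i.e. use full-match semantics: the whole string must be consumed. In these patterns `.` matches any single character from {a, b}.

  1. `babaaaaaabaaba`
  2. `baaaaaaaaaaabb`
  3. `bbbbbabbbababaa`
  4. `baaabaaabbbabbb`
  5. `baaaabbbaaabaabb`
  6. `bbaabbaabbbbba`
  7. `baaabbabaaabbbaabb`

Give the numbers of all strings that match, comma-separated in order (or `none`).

1 → no match
2 → match
3 → no match — must start with `ba`
4 → match
5 → match
6 → no match — must start with `ba`
7 → match

2, 4, 5, 7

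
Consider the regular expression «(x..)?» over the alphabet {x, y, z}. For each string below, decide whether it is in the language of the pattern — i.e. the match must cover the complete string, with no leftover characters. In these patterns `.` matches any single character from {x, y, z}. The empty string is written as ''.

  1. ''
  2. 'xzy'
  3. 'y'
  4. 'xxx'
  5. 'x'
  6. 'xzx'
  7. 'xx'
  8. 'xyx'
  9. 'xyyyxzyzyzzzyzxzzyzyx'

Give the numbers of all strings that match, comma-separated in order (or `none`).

1. '' → match
2. 'xzy' → match
3. 'y' → no match
4. 'xxx' → match
5. 'x' → no match
6. 'xzx' → match
7. 'xx' → no match
8. 'xyx' → match
9 → no match

1, 2, 4, 6, 8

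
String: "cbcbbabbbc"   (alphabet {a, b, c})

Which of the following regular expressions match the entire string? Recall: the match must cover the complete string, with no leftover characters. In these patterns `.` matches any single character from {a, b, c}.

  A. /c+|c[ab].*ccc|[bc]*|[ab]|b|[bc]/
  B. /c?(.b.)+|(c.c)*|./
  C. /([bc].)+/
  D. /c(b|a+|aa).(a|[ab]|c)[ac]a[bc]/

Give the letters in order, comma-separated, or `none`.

A → no match
B → no match
C → match
D → no match

C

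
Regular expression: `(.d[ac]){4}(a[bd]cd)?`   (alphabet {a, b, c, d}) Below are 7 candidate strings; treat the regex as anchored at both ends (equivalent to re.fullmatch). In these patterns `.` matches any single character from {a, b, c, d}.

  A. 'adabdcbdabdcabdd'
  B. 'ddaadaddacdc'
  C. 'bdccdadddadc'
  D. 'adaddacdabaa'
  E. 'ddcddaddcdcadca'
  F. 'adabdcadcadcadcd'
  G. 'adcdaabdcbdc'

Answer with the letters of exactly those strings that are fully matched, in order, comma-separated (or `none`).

B, F

A → no match
B. 'ddaadaddacdc' → match
C. 'bdccdadddadc' → no match
D. 'adaddacdabaa' → no match
E → no match
F → match
G. 'adcdaabdcbdc' → no match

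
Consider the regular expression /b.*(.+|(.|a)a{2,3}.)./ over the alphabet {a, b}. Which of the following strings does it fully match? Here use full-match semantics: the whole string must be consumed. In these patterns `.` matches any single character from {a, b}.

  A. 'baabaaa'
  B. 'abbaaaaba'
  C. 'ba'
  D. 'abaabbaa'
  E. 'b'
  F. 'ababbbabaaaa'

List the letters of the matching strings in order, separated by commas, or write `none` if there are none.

A. 'baabaaa' → match
B. 'abbaaaaba' → no match — must start with 'b'
C. 'ba' → no match
D. 'abaabbaa' → no match — must start with 'b'
E. 'b' → no match
F. 'ababbbabaaaa' → no match — must start with 'b'

A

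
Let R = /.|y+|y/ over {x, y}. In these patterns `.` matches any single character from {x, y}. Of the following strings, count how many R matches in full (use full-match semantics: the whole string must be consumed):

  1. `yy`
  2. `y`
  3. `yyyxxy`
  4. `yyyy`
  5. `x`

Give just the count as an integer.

1. `yy` → match
2. `y` → match
3. `yyyxxy` → no match
4. `yyyy` → match
5. `x` → match
Total matched: 4

4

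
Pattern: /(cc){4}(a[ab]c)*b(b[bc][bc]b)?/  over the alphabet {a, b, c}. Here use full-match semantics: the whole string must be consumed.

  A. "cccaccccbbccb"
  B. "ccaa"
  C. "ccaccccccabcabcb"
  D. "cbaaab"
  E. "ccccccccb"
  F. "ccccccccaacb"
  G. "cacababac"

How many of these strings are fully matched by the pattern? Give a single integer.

A → no match
B → no match
C → no match
D → no match — must start with "cc"
E → match
F → match
G → no match — must start with "cc"
Total matched: 2

2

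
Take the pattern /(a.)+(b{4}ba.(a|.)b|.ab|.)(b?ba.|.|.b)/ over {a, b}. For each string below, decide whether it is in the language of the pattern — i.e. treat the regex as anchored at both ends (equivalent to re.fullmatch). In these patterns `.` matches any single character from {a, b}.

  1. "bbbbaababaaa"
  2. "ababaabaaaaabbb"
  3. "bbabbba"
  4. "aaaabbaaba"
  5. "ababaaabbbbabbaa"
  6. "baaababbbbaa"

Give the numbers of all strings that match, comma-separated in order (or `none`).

1 → no match — must start with "a"
2 → no match
3 → no match — must start with "a"
4 → no match
5 → no match
6 → no match — must start with "a"

none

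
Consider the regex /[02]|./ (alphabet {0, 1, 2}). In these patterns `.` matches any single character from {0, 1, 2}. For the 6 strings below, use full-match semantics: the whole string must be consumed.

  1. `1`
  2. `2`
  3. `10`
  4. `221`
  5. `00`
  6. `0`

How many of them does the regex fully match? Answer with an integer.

3

1 → match
2 → match
3 → no match
4 → no match
5 → no match
6 → match
Total matched: 3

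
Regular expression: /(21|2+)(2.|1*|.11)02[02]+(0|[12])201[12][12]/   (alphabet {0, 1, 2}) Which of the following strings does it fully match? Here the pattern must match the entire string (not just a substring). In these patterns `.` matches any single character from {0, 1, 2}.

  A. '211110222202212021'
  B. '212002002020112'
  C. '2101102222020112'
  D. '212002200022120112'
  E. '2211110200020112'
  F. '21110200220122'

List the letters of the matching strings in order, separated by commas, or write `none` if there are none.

B, C, D, E, F

A → no match
B → match
C → match
D → match
E → match
F → match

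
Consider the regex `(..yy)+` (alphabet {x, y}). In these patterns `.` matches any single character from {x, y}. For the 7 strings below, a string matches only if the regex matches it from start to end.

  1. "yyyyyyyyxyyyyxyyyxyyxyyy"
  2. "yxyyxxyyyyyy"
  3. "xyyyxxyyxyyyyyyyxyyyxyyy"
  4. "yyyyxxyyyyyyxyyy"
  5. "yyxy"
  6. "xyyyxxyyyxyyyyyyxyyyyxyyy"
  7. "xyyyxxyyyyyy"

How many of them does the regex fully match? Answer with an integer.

1 → match
2 → match
3 → match
4 → match
5 → no match — must end with "yy"
6 → no match
7 → match
Total matched: 5

5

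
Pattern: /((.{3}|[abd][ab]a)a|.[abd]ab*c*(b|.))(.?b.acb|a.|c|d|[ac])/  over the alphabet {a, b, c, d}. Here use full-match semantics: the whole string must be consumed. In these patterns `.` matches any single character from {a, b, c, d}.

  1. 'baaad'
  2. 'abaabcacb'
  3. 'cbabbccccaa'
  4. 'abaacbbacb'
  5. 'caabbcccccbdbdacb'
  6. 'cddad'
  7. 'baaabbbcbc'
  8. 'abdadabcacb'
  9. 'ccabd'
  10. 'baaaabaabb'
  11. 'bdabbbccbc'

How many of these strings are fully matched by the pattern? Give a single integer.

7

1 → match
2 → match
3 → match
4 → match
5 → match
6 → match
7 → no match
8 → no match
9 → no match
10 → no match
11 → match
Total matched: 7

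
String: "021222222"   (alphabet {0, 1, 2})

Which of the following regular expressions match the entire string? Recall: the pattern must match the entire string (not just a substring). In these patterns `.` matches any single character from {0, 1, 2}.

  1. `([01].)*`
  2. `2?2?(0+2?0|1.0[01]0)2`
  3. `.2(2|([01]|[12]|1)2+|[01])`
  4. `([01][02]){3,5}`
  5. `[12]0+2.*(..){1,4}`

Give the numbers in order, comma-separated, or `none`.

1 → no match
2 → no match — must end with "02"
3 → match
4 → no match
5 → no match

3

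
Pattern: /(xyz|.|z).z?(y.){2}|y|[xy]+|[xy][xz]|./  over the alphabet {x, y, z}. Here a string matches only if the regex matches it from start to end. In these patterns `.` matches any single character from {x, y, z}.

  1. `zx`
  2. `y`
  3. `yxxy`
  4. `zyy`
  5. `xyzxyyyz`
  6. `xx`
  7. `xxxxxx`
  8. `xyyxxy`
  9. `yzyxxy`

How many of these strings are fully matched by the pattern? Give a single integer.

1 → no match
2 → match
3 → match
4 → no match
5 → match
6 → match
7 → match
8 → match
9 → no match
Total matched: 6

6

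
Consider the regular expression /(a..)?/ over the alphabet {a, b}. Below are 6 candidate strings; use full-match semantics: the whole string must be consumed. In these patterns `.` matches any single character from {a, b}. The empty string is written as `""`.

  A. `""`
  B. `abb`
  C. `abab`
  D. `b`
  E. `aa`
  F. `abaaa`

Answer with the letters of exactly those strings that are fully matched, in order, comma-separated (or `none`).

A → match
B → match
C → no match
D → no match
E → no match
F → no match

A, B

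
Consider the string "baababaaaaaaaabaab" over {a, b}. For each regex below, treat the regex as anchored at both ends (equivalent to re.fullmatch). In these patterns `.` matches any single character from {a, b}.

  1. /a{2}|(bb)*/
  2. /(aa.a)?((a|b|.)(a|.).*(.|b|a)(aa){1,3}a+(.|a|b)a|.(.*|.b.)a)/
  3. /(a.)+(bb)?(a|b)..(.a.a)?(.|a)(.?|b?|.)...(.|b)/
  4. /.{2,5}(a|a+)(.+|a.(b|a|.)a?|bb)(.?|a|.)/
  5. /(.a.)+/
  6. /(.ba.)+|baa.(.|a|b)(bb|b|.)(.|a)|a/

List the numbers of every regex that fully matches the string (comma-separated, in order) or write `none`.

4, 5

1 → no match
2 → no match — must end with "a"
3 → no match — must start with "a"
4 → match
5 → match
6 → no match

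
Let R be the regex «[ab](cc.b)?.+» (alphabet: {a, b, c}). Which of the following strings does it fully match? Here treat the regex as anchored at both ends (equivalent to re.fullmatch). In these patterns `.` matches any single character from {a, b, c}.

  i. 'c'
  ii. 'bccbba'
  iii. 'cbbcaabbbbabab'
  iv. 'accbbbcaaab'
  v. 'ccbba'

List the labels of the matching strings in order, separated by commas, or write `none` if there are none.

ii, iv

i → no match
ii → match
iii → no match
iv → match
v → no match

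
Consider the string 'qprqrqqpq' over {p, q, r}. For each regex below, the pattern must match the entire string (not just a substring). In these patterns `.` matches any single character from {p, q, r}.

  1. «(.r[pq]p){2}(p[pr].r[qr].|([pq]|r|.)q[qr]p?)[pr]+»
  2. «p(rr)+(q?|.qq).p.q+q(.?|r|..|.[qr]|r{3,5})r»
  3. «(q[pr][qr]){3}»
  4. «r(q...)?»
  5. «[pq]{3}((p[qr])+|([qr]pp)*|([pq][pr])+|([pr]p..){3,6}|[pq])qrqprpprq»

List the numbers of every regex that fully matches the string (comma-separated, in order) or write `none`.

3

1 → no match
2 → no match — must start with 'prr'
3 → match
4 → no match — must start with 'r'
5 → no match — must end with 'qrqprpprq'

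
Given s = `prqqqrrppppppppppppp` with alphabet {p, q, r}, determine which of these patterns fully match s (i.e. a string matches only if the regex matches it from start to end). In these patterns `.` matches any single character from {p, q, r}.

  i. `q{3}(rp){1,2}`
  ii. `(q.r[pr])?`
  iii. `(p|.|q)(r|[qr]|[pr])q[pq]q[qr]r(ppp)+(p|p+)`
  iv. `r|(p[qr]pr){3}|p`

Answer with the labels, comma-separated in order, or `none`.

i → no match — must start with `q`
ii → no match
iii → match
iv → no match

iii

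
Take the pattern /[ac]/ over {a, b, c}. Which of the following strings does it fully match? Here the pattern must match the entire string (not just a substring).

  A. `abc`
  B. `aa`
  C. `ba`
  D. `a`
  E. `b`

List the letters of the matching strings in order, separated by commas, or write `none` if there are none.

D

A → no match
B → no match
C → no match
D → match
E → no match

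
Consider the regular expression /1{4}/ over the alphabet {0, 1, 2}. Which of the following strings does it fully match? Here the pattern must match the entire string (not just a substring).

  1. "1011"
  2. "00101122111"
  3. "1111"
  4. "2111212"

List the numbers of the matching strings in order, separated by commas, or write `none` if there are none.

3

1. "1011" → no match
2. "00101122111" → no match — must start with "1"
3. "1111" → match
4. "2111212" → no match — must start with "1"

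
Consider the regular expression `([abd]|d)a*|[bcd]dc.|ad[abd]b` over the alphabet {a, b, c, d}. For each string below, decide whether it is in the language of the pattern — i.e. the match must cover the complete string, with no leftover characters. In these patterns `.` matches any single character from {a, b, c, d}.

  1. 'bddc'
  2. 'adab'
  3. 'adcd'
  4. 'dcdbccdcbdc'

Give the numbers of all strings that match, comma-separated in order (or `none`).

1 → no match
2 → match
3 → no match
4 → no match

2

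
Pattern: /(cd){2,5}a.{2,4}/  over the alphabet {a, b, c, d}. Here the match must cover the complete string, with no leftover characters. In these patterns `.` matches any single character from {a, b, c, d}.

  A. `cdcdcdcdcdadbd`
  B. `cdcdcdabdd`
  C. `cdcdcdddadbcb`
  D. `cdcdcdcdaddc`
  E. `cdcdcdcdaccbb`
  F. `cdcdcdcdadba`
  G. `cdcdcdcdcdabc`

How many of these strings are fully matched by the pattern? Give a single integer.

6

A → match
B. `cdcdcdabdd` → match
C → no match
D. `cdcdcdcdaddc` → match
E → match
F. `cdcdcdcdadba` → match
G → match
Total matched: 6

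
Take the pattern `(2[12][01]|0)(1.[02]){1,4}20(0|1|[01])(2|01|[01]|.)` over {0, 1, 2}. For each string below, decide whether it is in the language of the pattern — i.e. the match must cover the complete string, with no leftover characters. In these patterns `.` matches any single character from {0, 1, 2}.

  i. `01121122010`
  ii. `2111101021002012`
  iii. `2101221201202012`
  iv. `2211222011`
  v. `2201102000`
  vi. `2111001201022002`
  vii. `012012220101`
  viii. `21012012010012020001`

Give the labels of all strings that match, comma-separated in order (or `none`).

i. `01121122010` → match
ii → match
iii → match
iv. `2211222011` → match
v. `2201102000` → match
vi → match
vii. `012012220101` → match
viii → match

i, ii, iii, iv, v, vi, vii, viii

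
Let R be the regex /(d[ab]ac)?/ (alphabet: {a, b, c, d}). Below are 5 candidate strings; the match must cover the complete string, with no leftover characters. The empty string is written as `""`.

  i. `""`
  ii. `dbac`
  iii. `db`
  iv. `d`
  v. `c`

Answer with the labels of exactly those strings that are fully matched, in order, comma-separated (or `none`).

i, ii

i. `""` → match
ii. `dbac` → match
iii. `db` → no match
iv. `d` → no match
v. `c` → no match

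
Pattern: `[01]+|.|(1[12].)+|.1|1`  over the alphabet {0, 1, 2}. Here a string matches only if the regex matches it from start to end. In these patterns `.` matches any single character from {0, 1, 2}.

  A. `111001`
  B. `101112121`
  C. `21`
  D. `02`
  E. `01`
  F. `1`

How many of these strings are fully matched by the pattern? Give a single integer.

A. `111001` → match
B. `101112121` → no match
C. `21` → match
D. `02` → no match
E. `01` → match
F. `1` → match
Total matched: 4

4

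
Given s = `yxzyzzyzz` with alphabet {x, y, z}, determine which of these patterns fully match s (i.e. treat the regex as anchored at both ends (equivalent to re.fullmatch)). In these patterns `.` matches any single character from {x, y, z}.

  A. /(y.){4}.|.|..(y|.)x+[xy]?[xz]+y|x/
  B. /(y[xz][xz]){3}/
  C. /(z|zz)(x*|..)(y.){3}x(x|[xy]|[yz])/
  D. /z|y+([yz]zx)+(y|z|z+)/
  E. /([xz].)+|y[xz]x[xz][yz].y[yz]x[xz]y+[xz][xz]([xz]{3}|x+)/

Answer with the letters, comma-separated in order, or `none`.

A → no match
B → match
C → no match
D → no match
E → no match

B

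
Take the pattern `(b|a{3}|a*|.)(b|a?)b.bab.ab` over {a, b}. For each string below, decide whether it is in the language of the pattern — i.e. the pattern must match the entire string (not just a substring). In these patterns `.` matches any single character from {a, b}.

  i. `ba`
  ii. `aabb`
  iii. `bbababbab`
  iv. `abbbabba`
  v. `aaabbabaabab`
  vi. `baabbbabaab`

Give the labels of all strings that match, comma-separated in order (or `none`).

iii

i → no match — must end with `ab`
ii → no match — must end with `ab`
iii → match
iv → no match — must end with `ab`
v → no match
vi → no match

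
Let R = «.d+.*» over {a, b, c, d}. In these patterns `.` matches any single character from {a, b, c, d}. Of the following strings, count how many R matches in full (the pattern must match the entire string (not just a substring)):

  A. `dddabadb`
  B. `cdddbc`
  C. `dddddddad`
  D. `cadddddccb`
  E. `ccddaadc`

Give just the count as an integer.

3

A → match
B → match
C → match
D → no match
E → no match
Total matched: 3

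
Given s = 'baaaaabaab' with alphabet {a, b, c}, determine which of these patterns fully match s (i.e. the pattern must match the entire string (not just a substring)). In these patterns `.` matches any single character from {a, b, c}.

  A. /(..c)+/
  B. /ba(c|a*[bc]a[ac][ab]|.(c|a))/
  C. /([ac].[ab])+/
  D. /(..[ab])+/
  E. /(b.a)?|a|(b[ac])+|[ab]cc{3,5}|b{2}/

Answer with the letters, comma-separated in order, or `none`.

A → no match — must end with 'c'
B → match
C → no match
D → no match
E → no match

B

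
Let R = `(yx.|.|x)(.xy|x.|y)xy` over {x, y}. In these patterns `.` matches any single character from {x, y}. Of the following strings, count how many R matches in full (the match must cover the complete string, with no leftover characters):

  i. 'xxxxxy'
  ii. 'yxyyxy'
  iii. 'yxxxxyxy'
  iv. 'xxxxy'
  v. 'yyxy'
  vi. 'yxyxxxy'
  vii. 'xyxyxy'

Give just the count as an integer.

i → no match
ii → match
iii → match
iv → match
v → match
vi → match
vii → match
Total matched: 6

6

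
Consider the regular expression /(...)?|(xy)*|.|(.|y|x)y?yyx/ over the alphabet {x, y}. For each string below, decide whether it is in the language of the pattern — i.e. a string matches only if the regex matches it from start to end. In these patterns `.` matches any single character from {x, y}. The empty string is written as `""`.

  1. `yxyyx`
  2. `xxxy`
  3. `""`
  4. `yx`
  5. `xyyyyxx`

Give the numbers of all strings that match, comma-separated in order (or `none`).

1 → no match
2 → no match
3 → match
4 → no match
5 → no match

3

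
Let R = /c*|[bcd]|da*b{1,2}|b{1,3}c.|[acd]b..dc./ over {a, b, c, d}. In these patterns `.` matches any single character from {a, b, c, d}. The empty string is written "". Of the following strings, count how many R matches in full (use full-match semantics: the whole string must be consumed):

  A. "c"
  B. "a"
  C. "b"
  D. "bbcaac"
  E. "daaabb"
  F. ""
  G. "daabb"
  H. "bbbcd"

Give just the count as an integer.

A. "c" → match
B. "a" → no match
C. "b" → match
D. "bbcaac" → no match
E. "daaabb" → match
F. "" → match
G. "daabb" → match
H. "bbbcd" → match
Total matched: 6

6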